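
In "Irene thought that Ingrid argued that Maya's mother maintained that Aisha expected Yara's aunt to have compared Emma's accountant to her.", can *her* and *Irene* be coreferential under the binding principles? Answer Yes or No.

*Irene* is an R-expression; Principle C requires it to be free (not bound by any c-commanding expression).
— her: second object of the clause headed by 'compared'; the pronoun does not c-command the R-expression — coreference allowed.

Yes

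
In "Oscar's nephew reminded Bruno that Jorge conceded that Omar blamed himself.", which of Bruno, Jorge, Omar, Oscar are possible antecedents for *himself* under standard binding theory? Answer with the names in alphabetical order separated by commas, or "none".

*himself* is a reflexive; Principle A requires it to be bound within its binding domain — the clause headed by 'blamed'.
— Bruno: object of the matrix clause; c-commands the reflexive but lies outside its binding domain — cannot bind it (Principle A).
— Jorge: subject of the clause headed by 'conceded'; c-commands the reflexive but lies outside its binding domain — cannot bind it (Principle A).
— Omar: subject of the clause headed by 'blamed'; c-commands the reflexive within its binding domain — allowed (Principle A).
— Oscar: possessor inside the subject DP of the matrix clause; does not c-command the reflexive — cannot bind it (Principle A).

Omar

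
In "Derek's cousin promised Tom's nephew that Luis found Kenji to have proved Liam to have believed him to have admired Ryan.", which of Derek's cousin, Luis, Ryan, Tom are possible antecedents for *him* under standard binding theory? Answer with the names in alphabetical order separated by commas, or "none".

Derek's cousin, Luis, Tom

*him* is a pronoun; Principle B requires it to be free in its binding domain — the clause headed by 'believed'.
— Derek's cousin: subject of the matrix clause; c-commands the pronoun but lies outside its binding domain — allowed.
— Luis: subject of the clause headed by 'found'; c-commands the pronoun but lies outside its binding domain — allowed.
— Ryan: object of the clause headed by 'admired'; is c-commanded by the pronoun; coreference would bind this R-expression — blocked (Principle C).
— Tom: possessor inside the object DP of the matrix clause; does not c-command the pronoun — Principle B does not apply; allowed.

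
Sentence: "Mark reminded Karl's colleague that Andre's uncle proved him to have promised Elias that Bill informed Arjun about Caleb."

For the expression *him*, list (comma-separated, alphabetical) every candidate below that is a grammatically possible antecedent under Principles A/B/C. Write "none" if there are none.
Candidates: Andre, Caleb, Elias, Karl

Andre, Karl

*him* is a pronoun; Principle B requires it to be free in its binding domain — the clause headed by 'proved'.
— Andre: possessor inside the subject DP of the clause headed by 'proved'; does not c-command the pronoun — Principle B does not apply; allowed.
— Caleb: second object of the clause headed by 'informed'; is c-commanded by the pronoun; coreference would bind this R-expression — blocked (Principle C).
— Elias: object of the clause headed by 'promised'; is c-commanded by the pronoun; coreference would bind this R-expression — blocked (Principle C).
— Karl: possessor inside the object DP of the matrix clause; does not c-command the pronoun — Principle B does not apply; allowed.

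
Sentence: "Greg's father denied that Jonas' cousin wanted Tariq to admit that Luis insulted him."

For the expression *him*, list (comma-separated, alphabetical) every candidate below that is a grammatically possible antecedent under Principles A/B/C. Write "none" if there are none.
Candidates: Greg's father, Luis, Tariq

*him* is a pronoun; Principle B requires it to be free in its binding domain — the clause headed by 'insulted'.
— Greg's father: subject of the matrix clause; c-commands the pronoun but lies outside its binding domain — allowed.
— Luis: subject of the clause headed by 'insulted'; c-commands the pronoun within its binding domain — blocked (Principle B).
— Tariq: subject of the clause headed by 'admit'; c-commands the pronoun but lies outside its binding domain — allowed.

Greg's father, Tariq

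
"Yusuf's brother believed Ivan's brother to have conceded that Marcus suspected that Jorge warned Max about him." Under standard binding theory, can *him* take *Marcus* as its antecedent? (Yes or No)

Yes

*him* is a pronoun; Principle B requires it to be free in its binding domain — the clause headed by 'warned'.
— Marcus: subject of the clause headed by 'suspected'; c-commands the pronoun but lies outside its binding domain — allowed.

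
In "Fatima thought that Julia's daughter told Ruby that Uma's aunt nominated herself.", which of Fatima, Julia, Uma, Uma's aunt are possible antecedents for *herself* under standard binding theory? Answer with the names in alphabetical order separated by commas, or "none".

*herself* is a reflexive; Principle A requires it to be bound within its binding domain — the clause headed by 'nominated'.
— Fatima: subject of the matrix clause; c-commands the reflexive but lies outside its binding domain — cannot bind it (Principle A).
— Julia: possessor inside the subject DP of the clause headed by 'told'; does not c-command the reflexive — cannot bind it (Principle A).
— Uma: possessor inside the subject DP of the clause headed by 'nominated'; does not c-command the reflexive — cannot bind it (Principle A).
— Uma's aunt: subject of the clause headed by 'nominated'; c-commands the reflexive within its binding domain — allowed (Principle A).

Uma's aunt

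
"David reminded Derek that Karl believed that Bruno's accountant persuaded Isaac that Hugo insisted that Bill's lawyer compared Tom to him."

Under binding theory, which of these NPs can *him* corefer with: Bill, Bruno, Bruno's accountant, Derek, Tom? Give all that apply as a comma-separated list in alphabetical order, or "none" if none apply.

*him* is a pronoun; Principle B requires it to be free in its binding domain — the clause headed by 'compared'.
— Bill: possessor inside the subject DP of the clause headed by 'compared'; does not c-command the pronoun — Principle B does not apply; allowed.
— Bruno: possessor inside the subject DP of the clause headed by 'persuaded'; does not c-command the pronoun — Principle B does not apply; allowed.
— Bruno's accountant: subject of the clause headed by 'persuaded'; c-commands the pronoun but lies outside its binding domain — allowed.
— Derek: object of the matrix clause; c-commands the pronoun but lies outside its binding domain — allowed.
— Tom: object of the clause headed by 'compared'; c-commands the pronoun within its binding domain — blocked (Principle B).

Bill, Bruno, Bruno's accountant, Derek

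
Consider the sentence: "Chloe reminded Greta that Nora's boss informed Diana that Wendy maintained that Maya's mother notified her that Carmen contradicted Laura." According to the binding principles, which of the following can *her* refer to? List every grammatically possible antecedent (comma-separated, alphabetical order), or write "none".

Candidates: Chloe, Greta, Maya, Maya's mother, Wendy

*her* is a pronoun; Principle B requires it to be free in its binding domain — the clause headed by 'notified'.
— Chloe: subject of the matrix clause; c-commands the pronoun but lies outside its binding domain — allowed.
— Greta: object of the matrix clause; c-commands the pronoun but lies outside its binding domain — allowed.
— Maya: possessor inside the subject DP of the clause headed by 'notified'; does not c-command the pronoun — Principle B does not apply; allowed.
— Maya's mother: subject of the clause headed by 'notified'; c-commands the pronoun within its binding domain — blocked (Principle B).
— Wendy: subject of the clause headed by 'maintained'; c-commands the pronoun but lies outside its binding domain — allowed.

Chloe, Greta, Maya, Wendy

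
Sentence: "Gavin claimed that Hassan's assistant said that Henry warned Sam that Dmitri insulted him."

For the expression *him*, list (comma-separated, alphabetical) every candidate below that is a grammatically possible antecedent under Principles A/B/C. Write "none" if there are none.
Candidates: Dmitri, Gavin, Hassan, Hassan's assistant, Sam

Gavin, Hassan, Hassan's assistant, Sam

*him* is a pronoun; Principle B requires it to be free in its binding domain — the clause headed by 'insulted'.
— Dmitri: subject of the clause headed by 'insulted'; c-commands the pronoun within its binding domain — blocked (Principle B).
— Gavin: subject of the matrix clause; c-commands the pronoun but lies outside its binding domain — allowed.
— Hassan: possessor inside the subject DP of the clause headed by 'said'; does not c-command the pronoun — Principle B does not apply; allowed.
— Hassan's assistant: subject of the clause headed by 'said'; c-commands the pronoun but lies outside its binding domain — allowed.
— Sam: object of the clause headed by 'warned'; c-commands the pronoun but lies outside its binding domain — allowed.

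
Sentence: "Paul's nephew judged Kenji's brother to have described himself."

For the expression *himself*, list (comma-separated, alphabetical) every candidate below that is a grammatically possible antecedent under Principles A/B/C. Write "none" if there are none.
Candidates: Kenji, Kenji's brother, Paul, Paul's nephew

Kenji's brother

*himself* is a reflexive; Principle A requires it to be bound within its binding domain — the clause headed by 'described'.
— Kenji: possessor inside the subject DP of the clause headed by 'described'; does not c-command the reflexive — cannot bind it (Principle A).
— Kenji's brother: subject of the clause headed by 'described'; c-commands the reflexive within its binding domain — allowed (Principle A).
— Paul: possessor inside the subject DP of the matrix clause; does not c-command the reflexive — cannot bind it (Principle A).
— Paul's nephew: subject of the matrix clause; c-commands the reflexive but lies outside its binding domain — cannot bind it (Principle A).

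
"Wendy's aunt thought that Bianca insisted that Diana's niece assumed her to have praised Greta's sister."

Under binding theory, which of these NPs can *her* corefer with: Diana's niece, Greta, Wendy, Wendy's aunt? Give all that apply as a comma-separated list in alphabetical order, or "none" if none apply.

*her* is a pronoun; Principle B requires it to be free in its binding domain — the clause headed by 'assumed'.
— Diana's niece: subject of the clause headed by 'assumed'; c-commands the pronoun within its binding domain — blocked (Principle B).
— Greta: possessor inside the object DP of the clause headed by 'praised'; is c-commanded by the pronoun; coreference would bind this R-expression — blocked (Principle C).
— Wendy: possessor inside the subject DP of the matrix clause; does not c-command the pronoun — Principle B does not apply; allowed.
— Wendy's aunt: subject of the matrix clause; c-commands the pronoun but lies outside its binding domain — allowed.

Wendy, Wendy's aunt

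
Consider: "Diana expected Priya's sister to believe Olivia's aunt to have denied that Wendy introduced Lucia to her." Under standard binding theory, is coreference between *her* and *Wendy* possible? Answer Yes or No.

No

*Wendy* is an R-expression; Principle C requires it to be free (not bound by any c-commanding expression).
— her: second object of the clause headed by 'introduced'; the R-expression locally c-commands the pronoun — coreference blocked (Principle B on the pronoun).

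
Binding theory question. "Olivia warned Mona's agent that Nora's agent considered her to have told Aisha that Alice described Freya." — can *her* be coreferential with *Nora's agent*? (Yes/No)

*her* is a pronoun; Principle B requires it to be free in its binding domain — the clause headed by 'considered'.
— Nora's agent: subject of the clause headed by 'considered'; c-commands the pronoun within its binding domain — blocked (Principle B).

No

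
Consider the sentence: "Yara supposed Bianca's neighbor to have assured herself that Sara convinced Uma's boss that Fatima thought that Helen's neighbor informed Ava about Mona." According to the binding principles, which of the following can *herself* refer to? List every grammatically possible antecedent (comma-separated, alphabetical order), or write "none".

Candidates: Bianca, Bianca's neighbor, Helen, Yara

*herself* is a reflexive; Principle A requires it to be bound within its binding domain — the clause headed by 'assured'.
— Bianca: possessor inside the subject DP of the clause headed by 'assured'; does not c-command the reflexive — cannot bind it (Principle A).
— Bianca's neighbor: subject of the clause headed by 'assured'; c-commands the reflexive within its binding domain — allowed (Principle A).
— Helen: possessor inside the subject DP of the clause headed by 'informed'; does not c-command the reflexive — cannot bind it (Principle A).
— Yara: subject of the matrix clause; c-commands the reflexive but lies outside its binding domain — cannot bind it (Principle A).

Bianca's neighbor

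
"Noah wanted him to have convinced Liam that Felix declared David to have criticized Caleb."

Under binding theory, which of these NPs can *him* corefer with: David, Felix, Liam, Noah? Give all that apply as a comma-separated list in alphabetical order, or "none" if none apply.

*him* is a pronoun; Principle B requires it to be free in its binding domain — the matrix clause.
— David: subject of the clause headed by 'criticized'; is c-commanded by the pronoun; coreference would bind this R-expression — blocked (Principle C).
— Felix: subject of the clause headed by 'declared'; is c-commanded by the pronoun; coreference would bind this R-expression — blocked (Principle C).
— Liam: object of the clause headed by 'convinced'; is c-commanded by the pronoun; coreference would bind this R-expression — blocked (Principle C).
— Noah: subject of the matrix clause; c-commands the pronoun within its binding domain — blocked (Principle B).

none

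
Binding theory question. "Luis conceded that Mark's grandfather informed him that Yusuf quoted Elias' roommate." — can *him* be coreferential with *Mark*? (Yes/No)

Yes

*him* is a pronoun; Principle B requires it to be free in its binding domain — the clause headed by 'informed'.
— Mark: possessor inside the subject DP of the clause headed by 'informed'; does not c-command the pronoun — Principle B does not apply; allowed.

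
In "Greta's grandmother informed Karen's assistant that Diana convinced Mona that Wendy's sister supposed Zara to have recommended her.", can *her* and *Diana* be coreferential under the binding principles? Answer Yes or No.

Yes

*Diana* is an R-expression; Principle C requires it to be free (not bound by any c-commanding expression).
— her: object of the clause headed by 'recommended'; the pronoun does not c-command the R-expression — coreference allowed.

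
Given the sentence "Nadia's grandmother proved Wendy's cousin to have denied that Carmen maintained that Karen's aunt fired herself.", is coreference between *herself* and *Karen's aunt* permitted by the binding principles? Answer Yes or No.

Yes

*herself* is a reflexive; Principle A requires it to be bound within its binding domain — the clause headed by 'fired'.
— Karen's aunt: subject of the clause headed by 'fired'; c-commands the reflexive within its binding domain — allowed (Principle A).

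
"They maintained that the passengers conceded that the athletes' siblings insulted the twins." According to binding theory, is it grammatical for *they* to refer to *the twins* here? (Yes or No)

*the twins* is an R-expression; Principle C requires it to be free (not bound by any c-commanding expression).
— they: subject of the matrix clause; the pronoun c-commands the R-expression — coreference blocked (Principle C).

No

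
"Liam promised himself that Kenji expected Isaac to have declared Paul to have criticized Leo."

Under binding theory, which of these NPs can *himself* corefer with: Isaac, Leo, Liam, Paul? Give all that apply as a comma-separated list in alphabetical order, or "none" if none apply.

Liam

*himself* is a reflexive; Principle A requires it to be bound within its binding domain — the matrix clause.
— Isaac: subject of the clause headed by 'declared'; does not c-command the reflexive — cannot bind it (Principle A).
— Leo: object of the clause headed by 'criticized'; does not c-command the reflexive — cannot bind it (Principle A).
— Liam: subject of the matrix clause; c-commands the reflexive within its binding domain — allowed (Principle A).
— Paul: subject of the clause headed by 'criticized'; does not c-command the reflexive — cannot bind it (Principle A).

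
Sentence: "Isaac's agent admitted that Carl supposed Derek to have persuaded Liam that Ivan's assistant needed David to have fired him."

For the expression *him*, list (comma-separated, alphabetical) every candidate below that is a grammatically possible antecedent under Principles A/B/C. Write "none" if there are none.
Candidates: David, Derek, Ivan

Derek, Ivan

*him* is a pronoun; Principle B requires it to be free in its binding domain — the clause headed by 'fired'.
— David: subject of the clause headed by 'fired'; c-commands the pronoun within its binding domain — blocked (Principle B).
— Derek: subject of the clause headed by 'persuaded'; c-commands the pronoun but lies outside its binding domain — allowed.
— Ivan: possessor inside the subject DP of the clause headed by 'needed'; does not c-command the pronoun — Principle B does not apply; allowed.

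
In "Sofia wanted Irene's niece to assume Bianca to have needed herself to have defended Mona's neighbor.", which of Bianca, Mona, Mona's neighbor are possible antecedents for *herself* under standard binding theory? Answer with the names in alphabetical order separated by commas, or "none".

*herself* is a reflexive; Principle A requires it to be bound within its binding domain — the clause headed by 'needed'.
— Bianca: subject of the clause headed by 'needed'; c-commands the reflexive within its binding domain — allowed (Principle A).
— Mona: possessor inside the object DP of the clause headed by 'defended'; does not c-command the reflexive — cannot bind it (Principle A).
— Mona's neighbor: object of the clause headed by 'defended'; does not c-command the reflexive — cannot bind it (Principle A).

Bianca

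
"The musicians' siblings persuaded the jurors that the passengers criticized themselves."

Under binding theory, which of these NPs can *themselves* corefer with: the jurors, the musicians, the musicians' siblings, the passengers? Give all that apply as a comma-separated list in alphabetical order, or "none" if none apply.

the passengers

*themselves* is a reflexive; Principle A requires it to be bound within its binding domain — the clause headed by 'criticized'.
— the jurors: object of the matrix clause; c-commands the reflexive but lies outside its binding domain — cannot bind it (Principle A).
— the musicians: possessor inside the subject DP of the matrix clause; does not c-command the reflexive — cannot bind it (Principle A).
— the musicians' siblings: subject of the matrix clause; c-commands the reflexive but lies outside its binding domain — cannot bind it (Principle A).
— the passengers: subject of the clause headed by 'criticized'; c-commands the reflexive within its binding domain — allowed (Principle A).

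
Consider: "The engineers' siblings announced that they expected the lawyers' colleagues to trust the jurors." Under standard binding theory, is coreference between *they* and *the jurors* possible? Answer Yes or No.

*the jurors* is an R-expression; Principle C requires it to be free (not bound by any c-commanding expression).
— they: subject of the clause headed by 'expected'; the pronoun c-commands the R-expression — coreference blocked (Principle C).

No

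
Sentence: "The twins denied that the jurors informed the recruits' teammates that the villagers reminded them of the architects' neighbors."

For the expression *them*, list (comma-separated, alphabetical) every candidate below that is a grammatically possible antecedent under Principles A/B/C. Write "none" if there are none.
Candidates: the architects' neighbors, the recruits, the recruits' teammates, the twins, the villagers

the recruits, the recruits' teammates, the twins

*them* is a pronoun; Principle B requires it to be free in its binding domain — the clause headed by 'reminded'.
— the architects' neighbors: second object of the clause headed by 'reminded'; is c-commanded by the pronoun; coreference would bind this R-expression — blocked (Principle C).
— the recruits: possessor inside the object DP of the clause headed by 'informed'; does not c-command the pronoun — Principle B does not apply; allowed.
— the recruits' teammates: object of the clause headed by 'informed'; c-commands the pronoun but lies outside its binding domain — allowed.
— the twins: subject of the matrix clause; c-commands the pronoun but lies outside its binding domain — allowed.
— the villagers: subject of the clause headed by 'reminded'; c-commands the pronoun within its binding domain — blocked (Principle B).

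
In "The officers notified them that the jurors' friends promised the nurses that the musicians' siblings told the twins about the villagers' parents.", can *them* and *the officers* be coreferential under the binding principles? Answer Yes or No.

No

*the officers* is an R-expression; Principle C requires it to be free (not bound by any c-commanding expression).
— them: object of the matrix clause; the R-expression locally c-commands the pronoun — coreference blocked (Principle B on the pronoun).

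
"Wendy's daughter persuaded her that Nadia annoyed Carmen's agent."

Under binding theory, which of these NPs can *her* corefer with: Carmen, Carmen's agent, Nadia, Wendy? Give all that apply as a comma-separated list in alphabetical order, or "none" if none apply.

*her* is a pronoun; Principle B requires it to be free in its binding domain — the matrix clause.
— Carmen: possessor inside the object DP of the clause headed by 'annoyed'; is c-commanded by the pronoun; coreference would bind this R-expression — blocked (Principle C).
— Carmen's agent: object of the clause headed by 'annoyed'; is c-commanded by the pronoun; coreference would bind this R-expression — blocked (Principle C).
— Nadia: subject of the clause headed by 'annoyed'; is c-commanded by the pronoun; coreference would bind this R-expression — blocked (Principle C).
— Wendy: possessor inside the subject DP of the matrix clause; does not c-command the pronoun — Principle B does not apply; allowed.

Wendy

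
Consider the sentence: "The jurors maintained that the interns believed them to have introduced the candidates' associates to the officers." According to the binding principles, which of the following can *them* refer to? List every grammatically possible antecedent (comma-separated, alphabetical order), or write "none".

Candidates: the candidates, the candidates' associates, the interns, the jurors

*them* is a pronoun; Principle B requires it to be free in its binding domain — the clause headed by 'believed'.
— the candidates: possessor inside the object DP of the clause headed by 'introduced'; is c-commanded by the pronoun; coreference would bind this R-expression — blocked (Principle C).
— the candidates' associates: object of the clause headed by 'introduced'; is c-commanded by the pronoun; coreference would bind this R-expression — blocked (Principle C).
— the interns: subject of the clause headed by 'believed'; c-commands the pronoun within its binding domain — blocked (Principle B).
— the jurors: subject of the matrix clause; c-commands the pronoun but lies outside its binding domain — allowed.

the jurors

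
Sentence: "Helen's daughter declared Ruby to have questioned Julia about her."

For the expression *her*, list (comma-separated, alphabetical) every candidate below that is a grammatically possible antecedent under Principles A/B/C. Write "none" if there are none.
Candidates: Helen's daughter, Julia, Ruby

Helen's daughter

*her* is a pronoun; Principle B requires it to be free in its binding domain — the clause headed by 'questioned'.
— Helen's daughter: subject of the matrix clause; c-commands the pronoun but lies outside its binding domain — allowed.
— Julia: object of the clause headed by 'questioned'; c-commands the pronoun within its binding domain — blocked (Principle B).
— Ruby: subject of the clause headed by 'questioned'; c-commands the pronoun within its binding domain — blocked (Principle B).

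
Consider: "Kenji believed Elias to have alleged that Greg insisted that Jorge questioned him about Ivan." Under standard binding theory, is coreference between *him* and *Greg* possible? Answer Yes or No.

Yes

*Greg* is an R-expression; Principle C requires it to be free (not bound by any c-commanding expression).
— him: object of the clause headed by 'questioned'; the pronoun does not c-command the R-expression — coreference allowed.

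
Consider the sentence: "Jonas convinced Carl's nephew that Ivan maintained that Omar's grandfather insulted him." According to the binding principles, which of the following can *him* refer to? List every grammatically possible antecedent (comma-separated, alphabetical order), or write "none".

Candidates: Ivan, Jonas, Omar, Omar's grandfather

Ivan, Jonas, Omar

*him* is a pronoun; Principle B requires it to be free in its binding domain — the clause headed by 'insulted'.
— Ivan: subject of the clause headed by 'maintained'; c-commands the pronoun but lies outside its binding domain — allowed.
— Jonas: subject of the matrix clause; c-commands the pronoun but lies outside its binding domain — allowed.
— Omar: possessor inside the subject DP of the clause headed by 'insulted'; does not c-command the pronoun — Principle B does not apply; allowed.
— Omar's grandfather: subject of the clause headed by 'insulted'; c-commands the pronoun within its binding domain — blocked (Principle B).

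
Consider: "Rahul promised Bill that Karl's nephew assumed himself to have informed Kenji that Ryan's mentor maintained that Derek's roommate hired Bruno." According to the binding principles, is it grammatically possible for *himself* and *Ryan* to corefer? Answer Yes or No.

No

*himself* is a reflexive; Principle A requires it to be bound within its binding domain — the clause headed by 'assumed'.
— Ryan: possessor inside the subject DP of the clause headed by 'maintained'; does not c-command the reflexive — cannot bind it (Principle A).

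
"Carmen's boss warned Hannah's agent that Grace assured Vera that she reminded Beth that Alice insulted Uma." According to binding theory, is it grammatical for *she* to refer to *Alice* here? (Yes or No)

*Alice* is an R-expression; Principle C requires it to be free (not bound by any c-commanding expression).
— she: subject of the clause headed by 'reminded'; the pronoun c-commands the R-expression — coreference blocked (Principle C).

No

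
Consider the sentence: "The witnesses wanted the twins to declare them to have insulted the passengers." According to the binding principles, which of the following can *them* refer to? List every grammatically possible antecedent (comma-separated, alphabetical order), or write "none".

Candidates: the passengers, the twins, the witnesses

*them* is a pronoun; Principle B requires it to be free in its binding domain — the clause headed by 'declare'.
— the passengers: object of the clause headed by 'insulted'; is c-commanded by the pronoun; coreference would bind this R-expression — blocked (Principle C).
— the twins: subject of the clause headed by 'declare'; c-commands the pronoun within its binding domain — blocked (Principle B).
— the witnesses: subject of the matrix clause; c-commands the pronoun but lies outside its binding domain — allowed.

the witnesses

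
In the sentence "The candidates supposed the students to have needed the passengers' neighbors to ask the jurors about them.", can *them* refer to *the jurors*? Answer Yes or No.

*them* is a pronoun; Principle B requires it to be free in its binding domain — the clause headed by 'ask'.
— the jurors: object of the clause headed by 'ask'; c-commands the pronoun within its binding domain — blocked (Principle B).

No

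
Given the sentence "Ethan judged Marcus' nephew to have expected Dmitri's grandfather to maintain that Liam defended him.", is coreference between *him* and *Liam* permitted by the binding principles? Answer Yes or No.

No

*him* is a pronoun; Principle B requires it to be free in its binding domain — the clause headed by 'defended'.
— Liam: subject of the clause headed by 'defended'; c-commands the pronoun within its binding domain — blocked (Principle B).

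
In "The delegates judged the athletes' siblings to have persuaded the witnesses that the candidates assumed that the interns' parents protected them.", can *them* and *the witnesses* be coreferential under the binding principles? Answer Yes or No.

Yes

*the witnesses* is an R-expression; Principle C requires it to be free (not bound by any c-commanding expression).
— them: object of the clause headed by 'protected'; the pronoun does not c-command the R-expression — coreference allowed.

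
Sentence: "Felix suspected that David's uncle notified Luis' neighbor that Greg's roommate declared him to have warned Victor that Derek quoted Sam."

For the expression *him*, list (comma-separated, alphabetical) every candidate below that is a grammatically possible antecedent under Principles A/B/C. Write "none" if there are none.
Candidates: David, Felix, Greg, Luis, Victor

*him* is a pronoun; Principle B requires it to be free in its binding domain — the clause headed by 'declared'.
— David: possessor inside the subject DP of the clause headed by 'notified'; does not c-command the pronoun — Principle B does not apply; allowed.
— Felix: subject of the matrix clause; c-commands the pronoun but lies outside its binding domain — allowed.
— Greg: possessor inside the subject DP of the clause headed by 'declared'; does not c-command the pronoun — Principle B does not apply; allowed.
— Luis: possessor inside the object DP of the clause headed by 'notified'; does not c-command the pronoun — Principle B does not apply; allowed.
— Victor: object of the clause headed by 'warned'; is c-commanded by the pronoun; coreference would bind this R-expression — blocked (Principle C).

David, Felix, Greg, Luis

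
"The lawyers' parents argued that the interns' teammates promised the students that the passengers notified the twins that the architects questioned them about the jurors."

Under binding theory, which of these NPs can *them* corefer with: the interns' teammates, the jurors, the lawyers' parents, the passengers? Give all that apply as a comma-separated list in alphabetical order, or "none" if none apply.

the interns' teammates, the lawyers' parents, the passengers

*them* is a pronoun; Principle B requires it to be free in its binding domain — the clause headed by 'questioned'.
— the interns' teammates: subject of the clause headed by 'promised'; c-commands the pronoun but lies outside its binding domain — allowed.
— the jurors: second object of the clause headed by 'questioned'; is c-commanded by the pronoun; coreference would bind this R-expression — blocked (Principle C).
— the lawyers' parents: subject of the matrix clause; c-commands the pronoun but lies outside its binding domain — allowed.
— the passengers: subject of the clause headed by 'notified'; c-commands the pronoun but lies outside its binding domain — allowed.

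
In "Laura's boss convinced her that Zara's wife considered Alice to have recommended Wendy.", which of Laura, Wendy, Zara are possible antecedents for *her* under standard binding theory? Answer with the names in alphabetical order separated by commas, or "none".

Laura

*her* is a pronoun; Principle B requires it to be free in its binding domain — the matrix clause.
— Laura: possessor inside the subject DP of the matrix clause; does not c-command the pronoun — Principle B does not apply; allowed.
— Wendy: object of the clause headed by 'recommended'; is c-commanded by the pronoun; coreference would bind this R-expression — blocked (Principle C).
— Zara: possessor inside the subject DP of the clause headed by 'considered'; is c-commanded by the pronoun; coreference would bind this R-expression — blocked (Principle C).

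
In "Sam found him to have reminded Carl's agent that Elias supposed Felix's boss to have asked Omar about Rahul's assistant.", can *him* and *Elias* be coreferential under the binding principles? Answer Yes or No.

*Elias* is an R-expression; Principle C requires it to be free (not bound by any c-commanding expression).
— him: subject of the clause headed by 'reminded'; the pronoun c-commands the R-expression — coreference blocked (Principle C).

No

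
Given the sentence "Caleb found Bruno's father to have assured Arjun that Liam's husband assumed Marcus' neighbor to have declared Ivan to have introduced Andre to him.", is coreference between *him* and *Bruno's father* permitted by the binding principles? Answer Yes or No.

Yes

*him* is a pronoun; Principle B requires it to be free in its binding domain — the clause headed by 'introduced'.
— Bruno's father: subject of the clause headed by 'assured'; c-commands the pronoun but lies outside its binding domain — allowed.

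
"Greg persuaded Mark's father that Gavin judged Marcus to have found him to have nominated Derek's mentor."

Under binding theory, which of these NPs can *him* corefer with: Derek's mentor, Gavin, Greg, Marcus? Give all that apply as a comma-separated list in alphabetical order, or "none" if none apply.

Gavin, Greg

*him* is a pronoun; Principle B requires it to be free in its binding domain — the clause headed by 'found'.
— Derek's mentor: object of the clause headed by 'nominated'; is c-commanded by the pronoun; coreference would bind this R-expression — blocked (Principle C).
— Gavin: subject of the clause headed by 'judged'; c-commands the pronoun but lies outside its binding domain — allowed.
— Greg: subject of the matrix clause; c-commands the pronoun but lies outside its binding domain — allowed.
— Marcus: subject of the clause headed by 'found'; c-commands the pronoun within its binding domain — blocked (Principle B).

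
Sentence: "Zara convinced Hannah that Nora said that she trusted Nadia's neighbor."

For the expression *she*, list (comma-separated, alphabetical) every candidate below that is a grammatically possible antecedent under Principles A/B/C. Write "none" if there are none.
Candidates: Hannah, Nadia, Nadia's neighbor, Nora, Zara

*she* is a pronoun; Principle B requires it to be free in its binding domain — the clause headed by 'trusted'.
— Hannah: object of the matrix clause; c-commands the pronoun but lies outside its binding domain — allowed.
— Nadia: possessor inside the object DP of the clause headed by 'trusted'; is c-commanded by the pronoun; coreference would bind this R-expression — blocked (Principle C).
— Nadia's neighbor: object of the clause headed by 'trusted'; is c-commanded by the pronoun; coreference would bind this R-expression — blocked (Principle C).
— Nora: subject of the clause headed by 'said'; c-commands the pronoun but lies outside its binding domain — allowed.
— Zara: subject of the matrix clause; c-commands the pronoun but lies outside its binding domain — allowed.

Hannah, Nora, Zara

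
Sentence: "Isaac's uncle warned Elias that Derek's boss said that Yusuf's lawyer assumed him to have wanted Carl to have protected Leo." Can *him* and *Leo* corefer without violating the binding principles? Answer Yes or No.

No

*Leo* is an R-expression; Principle C requires it to be free (not bound by any c-commanding expression).
— him: subject of the clause headed by 'wanted'; the pronoun c-commands the R-expression — coreference blocked (Principle C).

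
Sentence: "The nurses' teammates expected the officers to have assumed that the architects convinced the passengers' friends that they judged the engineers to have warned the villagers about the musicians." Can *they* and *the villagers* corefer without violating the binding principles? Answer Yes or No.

*the villagers* is an R-expression; Principle C requires it to be free (not bound by any c-commanding expression).
— they: subject of the clause headed by 'judged'; the pronoun c-commands the R-expression — coreference blocked (Principle C).

No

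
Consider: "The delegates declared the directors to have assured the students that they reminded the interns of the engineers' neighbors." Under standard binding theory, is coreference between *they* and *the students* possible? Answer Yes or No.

Yes

*the students* is an R-expression; Principle C requires it to be free (not bound by any c-commanding expression).
— they: subject of the clause headed by 'reminded'; the pronoun does not c-command the R-expression — coreference allowed.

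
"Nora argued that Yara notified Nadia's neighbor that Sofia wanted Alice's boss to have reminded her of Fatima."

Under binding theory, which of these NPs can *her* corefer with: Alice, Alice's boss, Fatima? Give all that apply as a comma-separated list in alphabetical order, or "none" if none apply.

*her* is a pronoun; Principle B requires it to be free in its binding domain — the clause headed by 'reminded'.
— Alice: possessor inside the subject DP of the clause headed by 'reminded'; does not c-command the pronoun — Principle B does not apply; allowed.
— Alice's boss: subject of the clause headed by 'reminded'; c-commands the pronoun within its binding domain — blocked (Principle B).
— Fatima: second object of the clause headed by 'reminded'; is c-commanded by the pronoun; coreference would bind this R-expression — blocked (Principle C).

Alice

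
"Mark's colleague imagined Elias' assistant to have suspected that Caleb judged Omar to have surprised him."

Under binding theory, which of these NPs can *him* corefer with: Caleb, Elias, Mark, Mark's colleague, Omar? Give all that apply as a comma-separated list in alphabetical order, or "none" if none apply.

*him* is a pronoun; Principle B requires it to be free in its binding domain — the clause headed by 'surprised'.
— Caleb: subject of the clause headed by 'judged'; c-commands the pronoun but lies outside its binding domain — allowed.
— Elias: possessor inside the subject DP of the clause headed by 'suspected'; does not c-command the pronoun — Principle B does not apply; allowed.
— Mark: possessor inside the subject DP of the matrix clause; does not c-command the pronoun — Principle B does not apply; allowed.
— Mark's colleague: subject of the matrix clause; c-commands the pronoun but lies outside its binding domain — allowed.
— Omar: subject of the clause headed by 'surprised'; c-commands the pronoun within its binding domain — blocked (Principle B).

Caleb, Elias, Mark, Mark's colleague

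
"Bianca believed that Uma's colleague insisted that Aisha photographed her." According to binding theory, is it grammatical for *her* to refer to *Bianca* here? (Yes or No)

Yes

*Bianca* is an R-expression; Principle C requires it to be free (not bound by any c-commanding expression).
— her: object of the clause headed by 'photographed'; the pronoun does not c-command the R-expression — coreference allowed.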